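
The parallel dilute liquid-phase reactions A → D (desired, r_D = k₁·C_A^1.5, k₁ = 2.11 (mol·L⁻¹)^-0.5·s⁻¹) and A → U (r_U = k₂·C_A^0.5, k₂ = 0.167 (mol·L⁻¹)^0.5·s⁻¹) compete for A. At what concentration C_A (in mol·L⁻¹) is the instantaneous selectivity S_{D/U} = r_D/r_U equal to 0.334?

0.0264 mol·L⁻¹

S_{D/U} = (k₁/k₂)·C_A ⇒ C_A = S·k₂/k₁.
= 0.334×0.167/2.11 = 0.0264 mol·L⁻¹.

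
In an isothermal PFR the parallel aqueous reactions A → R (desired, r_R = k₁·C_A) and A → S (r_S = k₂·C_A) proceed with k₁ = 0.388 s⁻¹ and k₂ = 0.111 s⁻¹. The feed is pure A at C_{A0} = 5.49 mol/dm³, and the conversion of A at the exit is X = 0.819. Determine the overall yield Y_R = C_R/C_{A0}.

C_A = C_{A0}(1−X) = 0.9937 mol/dm³.
Both paths are first order in A, so the instantaneous fraction to R is constant: dC_R/d(−C_A) = k₁/(k₁+k₂) = 0.7776.
C_R = 0.7776·(C_{A0}−C_A) = 0.7776×4.496 = 3.50 mol/dm³.
Y_R = C_R/C_{A0} = 3.496/5.49 = 0.637.

0.637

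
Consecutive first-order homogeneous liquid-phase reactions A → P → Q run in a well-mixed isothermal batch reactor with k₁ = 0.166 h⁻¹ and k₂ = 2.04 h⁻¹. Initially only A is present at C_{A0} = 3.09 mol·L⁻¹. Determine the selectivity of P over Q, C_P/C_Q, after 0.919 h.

0.790

For first-order series with pure A initially, C_P(t) = k₁C_{A0}/(k₂−k₁)·(e^(−k₁t) − e^(−k₂t)).
e^(−k₁t) = e^(−0.166×0.919) = e^(−0.1526) = 0.8585; e^(−k₂t) = e^(−1.875) = 0.1534.
C_P = 0.166×3.09/(2.04−0.166) × (0.8585−0.1534) = 0.2737×0.7051 = 0.1930 mol·L⁻¹.
C_A = C_{A0}e^(−k₁t) = 2.653 mol·L⁻¹, so C_Q = C_{A0}−C_A−C_P = 0.2442 mol·L⁻¹; C_P/C_Q = 0.790.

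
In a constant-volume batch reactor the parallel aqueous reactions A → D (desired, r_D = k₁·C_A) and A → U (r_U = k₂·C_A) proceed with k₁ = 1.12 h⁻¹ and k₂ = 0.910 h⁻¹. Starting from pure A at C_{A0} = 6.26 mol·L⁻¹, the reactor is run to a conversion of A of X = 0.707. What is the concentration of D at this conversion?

2.44 mol·L⁻¹

C_A = C_{A0}(1−X) = 1.834 mol·L⁻¹.
Both paths are first order in A, so the instantaneous fraction to D is constant: dC_D/d(−C_A) = k₁/(k₁+k₂) = 0.5517.
C_D = 0.5517·(C_{A0}−C_A) = 0.5517×4.426 = 2.44 mol·L⁻¹.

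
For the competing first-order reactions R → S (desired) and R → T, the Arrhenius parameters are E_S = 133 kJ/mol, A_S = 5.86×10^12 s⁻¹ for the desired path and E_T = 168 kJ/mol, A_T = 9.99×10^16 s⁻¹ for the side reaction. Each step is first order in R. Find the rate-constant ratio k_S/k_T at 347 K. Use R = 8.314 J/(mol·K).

Since both paths have the same order in R, the concentration cancels and S_{S/T} = k_S/k_T = (A_S/A_T)·exp[(E_T−E_S)/(RT)].
(E_T−E_S)/(RT) = (168−133)×10³/(8.314×347) = 35000/2885 = 12.13.
k_S/k_T = (5.86×10^12/9.99×10^16)·exp(12.13) = 5.866×10^-5 × 1.857×10^5 = 10.9.
Since E_S < E_T, lowering the temperature improves selectivity toward S.

10.9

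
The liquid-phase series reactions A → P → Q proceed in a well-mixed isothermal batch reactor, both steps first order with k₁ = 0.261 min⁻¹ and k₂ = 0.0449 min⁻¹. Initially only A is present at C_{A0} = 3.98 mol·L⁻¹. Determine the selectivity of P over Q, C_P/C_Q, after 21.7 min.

0.829

For first-order series with pure A initially, C_P(t) = k₁C_{A0}/(k₂−k₁)·(e^(−k₁t) − e^(−k₂t)).
e^(−k₁t) = e^(−0.261×21.7) = e^(−5.664) = 0.003470; e^(−k₂t) = e^(−0.9743) = 0.3774.
C_P = 0.261×3.98/(0.0449−0.261) × (0.003470−0.3774) = (-4.807)×(-0.3740) = 1.798 mol·L⁻¹.
C_A = C_{A0}e^(−k₁t) = 0.01381 mol·L⁻¹, so C_Q = C_{A0}−C_A−C_P = 2.169 mol·L⁻¹; C_P/C_Q = 0.829.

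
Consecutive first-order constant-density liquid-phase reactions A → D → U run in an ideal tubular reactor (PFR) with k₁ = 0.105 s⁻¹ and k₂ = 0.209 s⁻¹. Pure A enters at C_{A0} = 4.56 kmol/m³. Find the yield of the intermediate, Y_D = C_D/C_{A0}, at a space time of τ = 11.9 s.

0.205

The intermediate concentration in a first-order A→B→C sequence is C_D = k₁C_{A0}(e^(−k₁τ) − e^(−k₂τ))/(k₂−k₁).
e^(−k₁τ) = e^(−0.105×11.9) = e^(−1.250) = 0.2866; e^(−k₂τ) = e^(−2.487) = 0.08315.
C_D = 0.105×4.56/(0.209−0.105) × (0.2866−0.08315) = 4.604×0.2035 = 0.9369 kmol/m³.
Y_D = C_D/C_{A0} = 0.9369/4.56 = 0.205.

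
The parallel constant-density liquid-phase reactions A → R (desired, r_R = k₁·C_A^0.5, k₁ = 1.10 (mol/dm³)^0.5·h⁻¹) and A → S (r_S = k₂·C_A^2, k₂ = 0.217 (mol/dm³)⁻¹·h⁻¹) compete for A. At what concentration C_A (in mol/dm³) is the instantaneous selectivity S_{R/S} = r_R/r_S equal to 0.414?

S_{R/S} = (k₁/k₂)·C_A^-1.5 ⇒ C_A = (S·k₂/k₁)^(1/(-1.5)).
= (0.414×0.217/1.10)^(-0.6667) = (0.08167)^(-0.6667) = 5.31 mol/dm³.

5.31 mol/dm³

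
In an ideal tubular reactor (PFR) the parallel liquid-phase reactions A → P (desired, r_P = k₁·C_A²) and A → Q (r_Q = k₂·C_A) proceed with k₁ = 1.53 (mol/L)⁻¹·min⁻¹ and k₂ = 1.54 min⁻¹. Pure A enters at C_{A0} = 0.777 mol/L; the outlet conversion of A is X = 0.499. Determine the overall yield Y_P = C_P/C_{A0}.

0.181

C_A = C_{A0}(1−X) = 0.3893 mol/L.
Along a PFR/batch, dC_Q/dC_A = −r_Q/(r_P+r_Q) = −k₂/(k₂+k₁·C_A).
Integrating from C_{A0} to C_A: C_Q = (1.54/1.53)·ln[(1.54+1.53·0.777)/(1.54+1.53·0.389)] = 1.007·ln(2.729/2.136) = 0.2467 mol/L.
Then C_P = (C_{A0}−C_A) − C_Q = 0.3877 − 0.2467 = 0.1410 mol/L.
Y_P = C_P/C_{A0} = 0.1410/0.777 = 0.181.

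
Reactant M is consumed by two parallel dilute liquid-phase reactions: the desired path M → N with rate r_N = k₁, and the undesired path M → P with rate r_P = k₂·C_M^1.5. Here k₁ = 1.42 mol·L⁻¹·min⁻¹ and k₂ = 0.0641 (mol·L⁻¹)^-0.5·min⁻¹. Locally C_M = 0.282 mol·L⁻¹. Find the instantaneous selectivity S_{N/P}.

S_{N/P} = r_N/r_P = (k₁)/(k₂·C_M^1.5) = (k₁/k₂)·C_M^-1.5.
= (1.42) / (0.0641×0.2820^1.5) = 1.420/0.009599 = 148.

148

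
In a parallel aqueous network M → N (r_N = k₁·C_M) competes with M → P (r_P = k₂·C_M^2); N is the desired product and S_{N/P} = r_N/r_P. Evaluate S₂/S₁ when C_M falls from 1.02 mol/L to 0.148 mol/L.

S_{N/P} = (k₁/k₂)·C_M⁻¹, so S₂/S₁ = (C_{M,2}/C_{M,1})⁻¹.
= 1.02/0.148 = 6.89.
Selectivity toward N rises as C_M falls — low-concentration operation is favoured.

6.89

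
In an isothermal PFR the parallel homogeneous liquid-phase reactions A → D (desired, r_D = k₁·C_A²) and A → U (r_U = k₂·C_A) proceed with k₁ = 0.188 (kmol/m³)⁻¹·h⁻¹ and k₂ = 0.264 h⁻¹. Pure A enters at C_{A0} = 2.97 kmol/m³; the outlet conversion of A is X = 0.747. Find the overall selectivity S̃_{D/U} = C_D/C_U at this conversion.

C_A = C_{A0}(1−X) = 0.7514 kmol/m³.
Along a PFR/batch, dC_U/dC_A = −r_U/(r_D+r_U) = −k₂/(k₂+k₁·C_A).
Integrating from C_{A0} to C_A: C_U = (0.264/0.188)·ln[(0.264+0.188·2.97)/(0.264+0.188·0.751)] = 1.404·ln(0.8224/0.4053) = 0.9937 kmol/m³.
Then C_D = (C_{A0}−C_A) − C_U = 2.219 − 0.9937 = 1.225 kmol/m³.
S̃_{D/U} = C_D/C_U = 1.225/0.9937 = 1.23.

1.23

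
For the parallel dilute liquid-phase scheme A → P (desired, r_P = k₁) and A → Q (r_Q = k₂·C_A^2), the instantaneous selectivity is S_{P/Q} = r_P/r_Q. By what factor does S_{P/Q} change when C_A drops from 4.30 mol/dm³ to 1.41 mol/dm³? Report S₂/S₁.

S_{P/Q} = (k₁/k₂)·C_A^-2, so S₂/S₁ = (C_{A,2}/C_{A,1})^-2.
= (1.41/4.30)^(-2) = (0.3279)^(-2) = 9.30.
Selectivity toward P rises as C_A falls — low-concentration operation is favoured.

9.30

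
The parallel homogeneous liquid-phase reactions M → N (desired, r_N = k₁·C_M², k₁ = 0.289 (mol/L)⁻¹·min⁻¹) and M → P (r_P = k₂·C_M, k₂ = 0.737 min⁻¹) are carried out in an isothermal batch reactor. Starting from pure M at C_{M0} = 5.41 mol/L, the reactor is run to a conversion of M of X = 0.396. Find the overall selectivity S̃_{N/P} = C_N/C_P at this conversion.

1.68

C_M = C_{M0}(1−X) = 3.268 mol/L.
Along a PFR/batch, dC_P/dC_M = −r_P/(r_N+r_P) = −k₂/(k₂+k₁·C_M).
Integrating from C_{M0} to C_M: C_P = (0.737/0.289)·ln[(0.737+0.289·5.41)/(0.737+0.289·3.27)] = 2.550·ln(2.300/1.681) = 0.7995 mol/L.
Then C_N = (C_{M0}−C_M) − C_P = 2.142 − 0.7995 = 1.343 mol/L.
S̃_{N/P} = C_N/C_P = 1.343/0.7995 = 1.68.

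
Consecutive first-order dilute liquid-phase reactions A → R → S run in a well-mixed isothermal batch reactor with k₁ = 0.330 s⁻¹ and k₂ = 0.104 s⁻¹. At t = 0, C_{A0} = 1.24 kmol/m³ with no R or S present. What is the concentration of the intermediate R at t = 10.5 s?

0.551 kmol/m³

Solving the coupled first-order balances gives C_R(t) = [k₁/(k₂−k₁)]·C_{A0}·(e^(−k₁t) − e^(−k₂t)).
e^(−k₁t) = e^(−0.330×10.5) = e^(−3.465) = 0.03127; e^(−k₂t) = e^(−1.092) = 0.3355.
C_R = 0.330×1.24/(0.104−0.330) × (0.03127−0.3355) = (-1.811)×(-0.3043) = 0.5509 kmol/m³.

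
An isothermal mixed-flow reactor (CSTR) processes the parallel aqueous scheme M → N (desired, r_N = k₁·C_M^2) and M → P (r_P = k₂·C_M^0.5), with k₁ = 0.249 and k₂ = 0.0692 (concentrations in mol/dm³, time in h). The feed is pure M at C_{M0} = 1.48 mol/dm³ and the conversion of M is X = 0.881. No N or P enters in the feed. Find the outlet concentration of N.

Exit C_M = C_{M0}(1−X) = 1.48×0.119 = 0.1761 mol/dm³.
A CSTR operates uniformly at the exit composition, giving r_N = 0.007724 and r_P = 0.02904 (each k·C_M^n at C_M = 0.1761).
Fraction of consumed M going to N: r_N/(r_N+r_P) = 0.2101.
C_N = 0.2101·C_{M0}·X = 0.2101×1.48×0.881 = 0.274 mol/dm³.

0.274 mol/dm³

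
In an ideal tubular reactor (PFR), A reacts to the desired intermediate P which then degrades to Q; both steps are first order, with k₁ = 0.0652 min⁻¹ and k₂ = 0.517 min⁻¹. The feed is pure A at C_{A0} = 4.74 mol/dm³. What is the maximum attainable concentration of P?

0.443 mol/dm³

At the optimum, C_{P,max}/C_{A0} = (k₁/k₂)^[k₂/(k₂−k₁)].
= (0.0652/0.517)^(0.517/(0.517−0.0652)) = (0.1261)^(1.144) = 0.09354.
C_{P,max} = 0.09354×4.74 = 0.443 mol/dm³.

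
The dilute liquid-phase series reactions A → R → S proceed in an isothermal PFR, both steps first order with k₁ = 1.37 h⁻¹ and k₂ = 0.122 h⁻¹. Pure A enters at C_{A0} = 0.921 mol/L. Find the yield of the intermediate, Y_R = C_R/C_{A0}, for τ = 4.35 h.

For first-order series with pure A initially, C_R(τ) = k₁C_{A0}/(k₂−k₁)·(e^(−k₁τ) − e^(−k₂τ)).
e^(−k₁τ) = e^(−1.37×4.35) = e^(−5.960) = 0.002581; e^(−k₂τ) = e^(−0.5307) = 0.5882.
C_R = 1.37×0.921/(0.122−1.37) × (0.002581−0.5882) = (-1.011)×(-0.5856) = 0.5921 mol/L.
Y_R = C_R/C_{A0} = 0.5921/0.921 = 0.643.

0.643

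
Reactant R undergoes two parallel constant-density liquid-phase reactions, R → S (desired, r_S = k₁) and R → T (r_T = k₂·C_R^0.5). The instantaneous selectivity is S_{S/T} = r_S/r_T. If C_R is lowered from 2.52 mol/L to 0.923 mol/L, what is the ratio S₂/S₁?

1.65

S_{S/T} = (k₁/k₂)·C_R^-0.5, so S₂/S₁ = (C_{R,2}/C_{R,1})^-0.5.
= (0.923/2.52)^(-0.5) = (0.3663)^(-0.5) = 1.65.
Selectivity toward S rises as C_R falls — low-concentration operation is favoured.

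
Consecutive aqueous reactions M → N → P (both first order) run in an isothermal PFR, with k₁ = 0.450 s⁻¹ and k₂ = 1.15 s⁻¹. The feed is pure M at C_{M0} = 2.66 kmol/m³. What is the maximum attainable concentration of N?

0.569 kmol/m³

For a first-order series the maximum intermediate yield is C_{N,max}/C_{M0} = (k₁/k₂)^[k₂/(k₂−k₁)].
= (0.450/1.15)^(1.15/(1.15−0.450)) = (0.3913)^(1.643) = 0.2141.
C_{N,max} = 0.2141×2.66 = 0.569 kmol/m³.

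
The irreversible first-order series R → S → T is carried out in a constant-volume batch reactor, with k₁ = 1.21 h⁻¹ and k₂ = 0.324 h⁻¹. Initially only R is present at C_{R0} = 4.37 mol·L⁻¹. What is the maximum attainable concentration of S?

2.70 mol·L⁻¹

Evaluating C_S at t_opt = ln(k₂/k₁)/(k₂−k₁) gives C_{S,max}/C_{R0} = (k₁/k₂)^[k₂/(k₂−k₁)].
= (1.21/0.324)^(0.324/(0.324−1.21)) = (3.735)^(-0.3657) = 0.6176.
C_{S,max} = 0.6176×4.37 = 2.70 mol·L⁻¹.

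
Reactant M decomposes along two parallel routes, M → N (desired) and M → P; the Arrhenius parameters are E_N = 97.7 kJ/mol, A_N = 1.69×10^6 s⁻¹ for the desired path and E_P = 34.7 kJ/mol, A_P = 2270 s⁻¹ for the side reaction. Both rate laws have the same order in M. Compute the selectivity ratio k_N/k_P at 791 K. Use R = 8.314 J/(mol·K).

0.0515

Since both paths have the same order in M, the concentration cancels and S_{N/P} = k_N/k_P = (A_N/A_P)·exp[(E_P−E_N)/(RT)].
(E_P−E_N)/(RT) = (34.7−97.7)×10³/(8.314×791) = -63000/6576 = -9.580.
k_N/k_P = (1.69×10^6/2270)·exp(-9.580) = 744.5 × 6.911×10^-5 = 0.0515.
Since E_N > E_P, raising the temperature improves selectivity toward N.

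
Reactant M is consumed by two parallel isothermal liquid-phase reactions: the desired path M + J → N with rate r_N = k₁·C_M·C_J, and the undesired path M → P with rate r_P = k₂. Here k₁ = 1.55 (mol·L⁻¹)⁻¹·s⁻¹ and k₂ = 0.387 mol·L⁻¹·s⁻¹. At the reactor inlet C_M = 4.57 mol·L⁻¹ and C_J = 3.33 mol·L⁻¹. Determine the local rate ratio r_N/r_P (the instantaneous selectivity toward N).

S_{N/P} = r_N/r_P = (k₁·C_M·C_J)/(k₂) = (k₁/k₂)·C_M·C_J.
= (1.55×4.570×3.330) / (0.387) = 23.59/0.3870 = 61.0.

61.0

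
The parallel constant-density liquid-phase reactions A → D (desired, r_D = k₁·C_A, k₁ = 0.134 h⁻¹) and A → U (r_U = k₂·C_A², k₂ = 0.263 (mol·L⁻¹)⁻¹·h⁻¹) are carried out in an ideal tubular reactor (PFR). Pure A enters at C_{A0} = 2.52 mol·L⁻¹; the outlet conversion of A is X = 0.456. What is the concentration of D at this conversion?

C_A = C_{A0}(1−X) = 1.371 mol·L⁻¹.
Along a PFR/batch, dC_D/dC_A = −r_D/(r_D+r_U) = −k₁/(k₁+k₂·C_A).
Integrating from C_{A0} to C_A: C_D = (0.134/0.263)·ln[(0.134+0.263·2.52)/(0.134+0.263·1.37)] = 0.5095·ln(0.7968/0.4945) = 0.2430 mol·L⁻¹.

0.243 mol·L⁻¹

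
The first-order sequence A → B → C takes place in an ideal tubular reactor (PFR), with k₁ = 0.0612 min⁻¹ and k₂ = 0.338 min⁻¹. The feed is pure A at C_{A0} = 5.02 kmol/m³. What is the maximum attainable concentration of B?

0.623 kmol/m³

For a first-order series the maximum intermediate yield is C_{B,max}/C_{A0} = (k₁/k₂)^[k₂/(k₂−k₁)].
= (0.0612/0.338)^(0.338/(0.338−0.0612)) = (0.1811)^(1.221) = 0.1241.
C_{B,max} = 0.1241×5.02 = 0.623 kmol/m³.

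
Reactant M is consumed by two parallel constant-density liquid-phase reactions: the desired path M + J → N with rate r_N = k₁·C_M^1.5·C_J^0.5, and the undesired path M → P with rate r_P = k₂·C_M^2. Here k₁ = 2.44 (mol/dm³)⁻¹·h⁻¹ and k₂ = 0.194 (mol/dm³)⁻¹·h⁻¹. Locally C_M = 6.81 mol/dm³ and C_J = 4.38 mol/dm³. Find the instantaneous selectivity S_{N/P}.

S_{N/P} = r_N/r_P = (k₁·C_M^1.5·C_J^0.5)/(k₂·C_M^2) = (k₁/k₂)·C_M^-0.5·C_J^0.5.
= (2.44×6.810^1.5×4.380^0.5) / (0.194×6.810^2) = 90.75/8.997 = 10.1.
The undesired path is higher order in M, so low C_M (CSTR or dilute feed) favours N.

10.1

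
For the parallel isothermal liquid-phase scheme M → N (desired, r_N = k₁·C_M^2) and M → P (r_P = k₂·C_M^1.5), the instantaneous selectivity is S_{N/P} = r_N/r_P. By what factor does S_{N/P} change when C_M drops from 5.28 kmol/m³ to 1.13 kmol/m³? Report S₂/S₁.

0.463

S_{N/P} = (k₁/k₂)·C_M^0.5, so S₂/S₁ = (C_{M,2}/C_{M,1})^0.5.
= (1.13/5.28)^0.5 = (0.2140)^0.5 = 0.463.
Selectivity toward N falls as C_M falls — high-concentration operation is favoured.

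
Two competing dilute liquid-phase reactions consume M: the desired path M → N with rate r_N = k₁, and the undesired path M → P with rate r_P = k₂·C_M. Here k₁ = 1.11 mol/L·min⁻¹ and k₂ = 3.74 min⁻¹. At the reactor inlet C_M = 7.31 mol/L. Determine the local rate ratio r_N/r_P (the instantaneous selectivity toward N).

S_{N/P} = r_N/r_P = (k₁)/(k₂·C_M) = (k₁/k₂)·C_M⁻¹.
= (1.11) / (3.74×7.310) = 1.110/27.34 = 0.0406.
The undesired path is higher order in M, so low C_M (CSTR or dilute feed) favours N.

0.0406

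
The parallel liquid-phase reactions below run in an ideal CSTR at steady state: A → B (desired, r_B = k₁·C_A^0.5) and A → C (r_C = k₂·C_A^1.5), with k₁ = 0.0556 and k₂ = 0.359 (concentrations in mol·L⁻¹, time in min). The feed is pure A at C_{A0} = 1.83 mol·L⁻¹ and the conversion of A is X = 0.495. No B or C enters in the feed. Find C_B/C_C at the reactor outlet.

0.168

Exit C_A = C_{A0}(1−X) = 1.83×0.505 = 0.9242 mol·L⁻¹.
Rates in a CSTR are evaluated at the outlet concentration: r_B = 0.0556×0.9242^0.5 = 0.05345, r_C = 0.359×0.9242^1.5 = 0.3189.
Overall selectivity = C_B/C_C = r_Bτ/(r_Cτ) = r_B/r_C = 0.168.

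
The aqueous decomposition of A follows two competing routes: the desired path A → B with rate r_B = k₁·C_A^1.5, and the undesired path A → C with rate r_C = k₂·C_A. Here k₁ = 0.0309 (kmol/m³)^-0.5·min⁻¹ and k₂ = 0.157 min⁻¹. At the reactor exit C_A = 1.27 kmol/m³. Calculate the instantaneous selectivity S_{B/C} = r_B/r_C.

0.222

S_{B/C} = r_B/r_C = (k₁·C_A^1.5)/(k₂·C_A) = (k₁/k₂)·C_A^0.5.
= (0.0309×1.270^1.5) / (0.157×1.270) = 0.04422/0.1994 = 0.222.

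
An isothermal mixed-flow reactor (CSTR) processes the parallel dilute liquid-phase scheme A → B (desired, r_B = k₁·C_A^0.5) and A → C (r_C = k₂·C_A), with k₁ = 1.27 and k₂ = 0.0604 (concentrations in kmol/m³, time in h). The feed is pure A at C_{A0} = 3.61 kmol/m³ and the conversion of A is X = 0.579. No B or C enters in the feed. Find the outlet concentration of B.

1.97 kmol/m³

Exit C_A = C_{A0}(1−X) = 3.61×0.421 = 1.520 kmol/m³.
In a CSTR the entire volume is at exit conditions, so r_B = 1.27×1.520^0.5 = 1.566 and r_C = 0.0604×1.520 = 0.09180.
Fraction of consumed A going to B: r_B/(r_B+r_C) = 0.9446.
C_B = 0.9446·C_{A0}·X = 0.9446×3.61×0.579 = 1.97 kmol/m³.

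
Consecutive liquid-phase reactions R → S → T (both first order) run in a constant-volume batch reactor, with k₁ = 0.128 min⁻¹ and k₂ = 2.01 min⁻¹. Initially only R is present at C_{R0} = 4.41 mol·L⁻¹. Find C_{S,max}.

For a first-order series the maximum intermediate yield is C_{S,max}/C_{R0} = (k₁/k₂)^[k₂/(k₂−k₁)].
= (0.128/2.01)^(2.01/(2.01−0.128)) = (0.06368)^(1.068) = 0.05280.
C_{S,max} = 0.05280×4.41 = 0.233 mol·L⁻¹.

0.233 mol·L⁻¹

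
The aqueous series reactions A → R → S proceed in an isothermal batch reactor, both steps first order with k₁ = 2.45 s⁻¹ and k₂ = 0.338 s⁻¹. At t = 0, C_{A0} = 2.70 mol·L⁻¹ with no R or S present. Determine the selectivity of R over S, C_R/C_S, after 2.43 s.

For first-order series with pure A initially, C_R(t) = k₁C_{A0}/(k₂−k₁)·(e^(−k₁t) − e^(−k₂t)).
e^(−k₁t) = e^(−2.45×2.43) = e^(−5.954) = 0.002597; e^(−k₂t) = e^(−0.8213) = 0.4398.
C_R = 2.45×2.70/(0.338−2.45) × (0.002597−0.4398) = (-3.132)×(-0.4372) = 1.369 mol·L⁻¹.
C_A = C_{A0}e^(−k₁t) = 0.007011 mol·L⁻¹, so C_S = C_{A0}−C_A−C_R = 1.323 mol·L⁻¹; C_R/C_S = 1.03.

1.03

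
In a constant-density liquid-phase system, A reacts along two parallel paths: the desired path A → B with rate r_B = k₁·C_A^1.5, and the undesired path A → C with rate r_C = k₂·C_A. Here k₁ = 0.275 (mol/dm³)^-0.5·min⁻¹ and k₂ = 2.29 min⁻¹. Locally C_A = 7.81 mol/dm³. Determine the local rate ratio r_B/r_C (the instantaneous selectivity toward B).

0.336

S_{B/C} = r_B/r_C = (k₁·C_A^1.5)/(k₂·C_A) = (k₁/k₂)·C_A^0.5.
= (0.275×7.810^1.5) / (2.29×7.810) = 6.002/17.88 = 0.336.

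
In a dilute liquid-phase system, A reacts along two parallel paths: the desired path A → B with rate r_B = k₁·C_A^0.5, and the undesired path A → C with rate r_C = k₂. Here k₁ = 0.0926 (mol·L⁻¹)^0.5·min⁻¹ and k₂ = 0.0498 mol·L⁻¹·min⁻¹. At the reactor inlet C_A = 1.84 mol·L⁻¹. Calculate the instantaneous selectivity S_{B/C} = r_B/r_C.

S_{B/C} = r_B/r_C = (k₁·C_A^0.5)/(k₂) = (k₁/k₂)·C_A^0.5.
= (0.0926×1.840^0.5) / (0.0498) = 0.1256/0.04980 = 2.52.
Since the desired path is higher order in A, keeping C_A high (PFR or concentrated feed) favours B.

2.52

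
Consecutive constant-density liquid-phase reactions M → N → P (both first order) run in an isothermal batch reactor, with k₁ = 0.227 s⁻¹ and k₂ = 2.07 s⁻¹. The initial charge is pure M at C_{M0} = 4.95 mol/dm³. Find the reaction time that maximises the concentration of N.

Setting dC_N/dt = 0 gives t_opt = ln(k₂/k₁)/(k₂−k₁).
= ln(2.07/0.227)/(2.07−0.227) = ln(9.119)/1.843 = 2.210/1.843 = 1.20 s.

1.20 s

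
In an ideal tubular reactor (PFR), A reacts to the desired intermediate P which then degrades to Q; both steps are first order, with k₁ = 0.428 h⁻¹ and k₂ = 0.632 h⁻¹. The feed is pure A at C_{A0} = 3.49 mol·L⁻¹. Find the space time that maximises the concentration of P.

Setting dC_P/dτ = 0 gives τ_opt = ln(k₂/k₁)/(k₂−k₁).
= ln(0.632/0.428)/(0.632−0.428) = ln(1.477)/0.2040 = 0.3898/0.2040 = 1.91 h.

1.91 h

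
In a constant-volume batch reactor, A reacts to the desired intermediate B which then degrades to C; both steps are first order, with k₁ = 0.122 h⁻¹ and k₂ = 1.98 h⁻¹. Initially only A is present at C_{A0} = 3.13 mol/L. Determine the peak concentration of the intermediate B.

0.161 mol/L

At the optimum, C_{B,max}/C_{A0} = (k₁/k₂)^[k₂/(k₂−k₁)].
= (0.122/1.98)^(1.98/(1.98−0.122)) = (0.06162)^(1.066) = 0.05131.
C_{B,max} = 0.05131×3.13 = 0.161 mol/L.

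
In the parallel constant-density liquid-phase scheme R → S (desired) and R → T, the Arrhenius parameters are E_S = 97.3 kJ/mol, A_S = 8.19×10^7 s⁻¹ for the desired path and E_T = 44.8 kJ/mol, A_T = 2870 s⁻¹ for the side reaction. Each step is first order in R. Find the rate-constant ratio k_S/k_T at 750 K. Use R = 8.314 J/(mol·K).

Since both paths have the same order in R, the concentration cancels and S_{S/T} = k_S/k_T = (A_S/A_T)·exp[(E_T−E_S)/(RT)].
(E_T−E_S)/(RT) = (44.8−97.3)×10³/(8.314×750) = -52500/6236 = -8.420.
k_S/k_T = (8.19×10^7/2870)·exp(-8.420) = 28537 × 2.205×10^-4 = 6.29.

6.29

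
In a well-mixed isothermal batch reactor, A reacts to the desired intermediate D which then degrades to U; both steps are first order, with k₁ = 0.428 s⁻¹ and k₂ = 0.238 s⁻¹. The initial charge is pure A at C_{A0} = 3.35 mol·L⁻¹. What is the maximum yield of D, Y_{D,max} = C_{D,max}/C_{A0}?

0.479

Evaluating C_D at t_opt = ln(k₂/k₁)/(k₂−k₁) gives C_{D,max}/C_{A0} = (k₁/k₂)^[k₂/(k₂−k₁)].
= (0.428/0.238)^(0.238/(0.238−0.428)) = (1.798)^(-1.253) = 0.4795.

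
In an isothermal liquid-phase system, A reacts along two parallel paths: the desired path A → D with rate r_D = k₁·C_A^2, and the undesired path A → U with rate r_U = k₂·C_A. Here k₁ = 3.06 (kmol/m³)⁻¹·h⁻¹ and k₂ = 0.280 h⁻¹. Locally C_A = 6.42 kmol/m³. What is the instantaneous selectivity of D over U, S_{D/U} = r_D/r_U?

S_{D/U} = r_D/r_U = (k₁·C_A^2)/(k₂·C_A) = (k₁/k₂)·C_A.
= (3.06×6.420^2) / (0.280×6.420) = 126.1/1.798 = 70.2.

70.2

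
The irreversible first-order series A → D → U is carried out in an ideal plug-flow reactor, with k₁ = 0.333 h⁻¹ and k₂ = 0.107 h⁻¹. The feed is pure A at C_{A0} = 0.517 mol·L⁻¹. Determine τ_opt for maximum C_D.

5.02 h

Setting dC_D/dτ = 0 gives τ_opt = ln(k₂/k₁)/(k₂−k₁).
= ln(0.107/0.333)/(0.107−0.333) = ln(0.3213)/-0.2260 = -1.135/-0.2260 = 5.02 h.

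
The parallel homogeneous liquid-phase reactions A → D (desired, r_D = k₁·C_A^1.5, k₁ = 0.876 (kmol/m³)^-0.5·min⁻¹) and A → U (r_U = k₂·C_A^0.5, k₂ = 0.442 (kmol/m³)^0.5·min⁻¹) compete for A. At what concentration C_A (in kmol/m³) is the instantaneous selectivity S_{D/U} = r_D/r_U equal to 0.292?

0.147 kmol/m³

S_{D/U} = (k₁/k₂)·C_A ⇒ C_A = S·k₂/k₁.
= 0.292×0.442/0.876 = 0.147 kmol/m³.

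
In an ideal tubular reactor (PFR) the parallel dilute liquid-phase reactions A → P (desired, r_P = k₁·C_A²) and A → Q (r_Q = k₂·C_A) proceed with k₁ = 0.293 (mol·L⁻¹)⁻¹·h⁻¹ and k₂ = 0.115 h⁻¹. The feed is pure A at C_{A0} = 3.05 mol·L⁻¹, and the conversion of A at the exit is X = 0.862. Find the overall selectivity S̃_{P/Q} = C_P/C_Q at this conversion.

3.64

C_A = C_{A0}(1−X) = 0.4209 mol·L⁻¹.
Along a PFR/batch, dC_Q/dC_A = −r_Q/(r_P+r_Q) = −k₂/(k₂+k₁·C_A).
Integrating from C_{A0} to C_A: C_Q = (0.115/0.293)·ln[(0.115+0.293·3.05)/(0.115+0.293·0.421)] = 0.3925·ln(1.009/0.2383) = 0.5663 mol·L⁻¹.
Then C_P = (C_{A0}−C_A) − C_Q = 2.629 − 0.5663 = 2.063 mol·L⁻¹.
S̃_{P/Q} = C_P/C_Q = 2.063/0.5663 = 3.64.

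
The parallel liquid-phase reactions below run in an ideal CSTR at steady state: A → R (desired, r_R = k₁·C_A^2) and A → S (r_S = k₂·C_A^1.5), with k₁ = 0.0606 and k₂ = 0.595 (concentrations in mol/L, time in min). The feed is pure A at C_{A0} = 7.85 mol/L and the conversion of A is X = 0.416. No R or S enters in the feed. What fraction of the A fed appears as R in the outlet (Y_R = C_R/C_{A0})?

0.0745

Exit C_A = C_{A0}(1−X) = 7.85×0.584 = 4.584 mol/L.
A CSTR operates uniformly at the exit composition, giving r_R = 1.274 and r_S = 5.840 (each k·C_A^n at C_A = 4.584).
Fraction of consumed A going to R: r_R/(r_R+r_S) = 0.1790.
C_R = 0.1790·C_{A0}·X = 0.1790×7.85×0.416 = 0.585 mol/L; Y_R = C_R/C_{A0} = 0.0745.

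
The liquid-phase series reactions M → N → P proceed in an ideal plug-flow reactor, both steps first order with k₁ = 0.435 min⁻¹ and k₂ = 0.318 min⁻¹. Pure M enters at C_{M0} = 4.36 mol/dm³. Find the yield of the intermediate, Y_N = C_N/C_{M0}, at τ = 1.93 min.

For first-order series with pure M initially, C_N(τ) = k₁C_{M0}/(k₂−k₁)·(e^(−k₁τ) − e^(−k₂τ)).
e^(−k₁τ) = e^(−0.435×1.93) = e^(−0.8396) = 0.4319; e^(−k₂τ) = e^(−0.6137) = 0.5413.
C_N = 0.435×4.36/(0.318−0.435) × (0.4319−0.5413) = (-16.21)×(-0.1094) = 1.774 mol/dm³.
Y_N = C_N/C_{M0} = 1.774/4.36 = 0.407.

0.407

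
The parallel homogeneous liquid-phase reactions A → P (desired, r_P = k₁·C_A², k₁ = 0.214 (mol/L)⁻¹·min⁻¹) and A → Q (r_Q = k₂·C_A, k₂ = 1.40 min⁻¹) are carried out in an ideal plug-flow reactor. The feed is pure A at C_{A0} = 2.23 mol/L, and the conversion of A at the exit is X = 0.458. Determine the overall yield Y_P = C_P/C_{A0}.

0.0949

C_A = C_{A0}(1−X) = 1.209 mol/L.
Along a PFR/batch, dC_Q/dC_A = −r_Q/(r_P+r_Q) = −k₂/(k₂+k₁·C_A).
Integrating from C_{A0} to C_A: C_Q = (1.40/0.214)·ln[(1.40+0.214·2.23)/(1.40+0.214·1.21)] = 6.542·ln(1.877/1.659) = 0.8098 mol/L.
Then C_P = (C_{A0}−C_A) − C_Q = 1.021 − 0.8098 = 0.2115 mol/L.
Y_P = C_P/C_{A0} = 0.2115/2.23 = 0.0949.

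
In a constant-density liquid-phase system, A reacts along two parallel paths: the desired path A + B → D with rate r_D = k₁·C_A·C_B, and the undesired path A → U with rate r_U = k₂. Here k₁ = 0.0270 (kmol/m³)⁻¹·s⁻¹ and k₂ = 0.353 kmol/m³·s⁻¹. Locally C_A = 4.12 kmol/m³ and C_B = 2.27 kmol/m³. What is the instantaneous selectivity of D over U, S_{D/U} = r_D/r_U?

0.715

S_{D/U} = r_D/r_U = (k₁·C_A·C_B)/(k₂) = (k₁/k₂)·C_A·C_B.
= (0.0270×4.120×2.270) / (0.353) = 0.2525/0.3530 = 0.715.
Since the desired path is higher order in A, keeping C_A high (PFR or concentrated feed) favours D.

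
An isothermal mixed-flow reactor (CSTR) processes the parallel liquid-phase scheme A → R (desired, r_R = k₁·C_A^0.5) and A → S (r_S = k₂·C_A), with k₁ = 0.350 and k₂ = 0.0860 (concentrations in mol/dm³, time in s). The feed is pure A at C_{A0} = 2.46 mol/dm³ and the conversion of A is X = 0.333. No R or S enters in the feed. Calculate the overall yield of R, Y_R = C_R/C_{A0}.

Exit C_A = C_{A0}(1−X) = 2.46×0.667 = 1.641 mol/dm³.
In a CSTR the entire volume is at exit conditions, so r_R = 0.350×1.641^0.5 = 0.4483 and r_S = 0.0860×1.641 = 0.1411.
Fraction of consumed A going to R: r_R/(r_R+r_S) = 0.7606.
C_R = 0.7606·C_{A0}·X = 0.7606×2.46×0.333 = 0.623 mol/dm³; Y_R = C_R/C_{A0} = 0.253.

0.253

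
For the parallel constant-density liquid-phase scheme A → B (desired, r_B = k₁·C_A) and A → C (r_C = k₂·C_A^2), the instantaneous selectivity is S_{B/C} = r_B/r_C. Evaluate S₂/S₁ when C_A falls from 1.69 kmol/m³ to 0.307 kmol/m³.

S_{B/C} = (k₁/k₂)·C_A⁻¹, so S₂/S₁ = (C_{A,2}/C_{A,1})⁻¹.
= 1.69/0.307 = 5.50.

5.50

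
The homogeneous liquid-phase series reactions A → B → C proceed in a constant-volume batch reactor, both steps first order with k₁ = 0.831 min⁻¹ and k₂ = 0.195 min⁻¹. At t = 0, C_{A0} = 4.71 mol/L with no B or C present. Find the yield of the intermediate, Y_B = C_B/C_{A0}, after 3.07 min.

Solving the coupled first-order balances gives C_B(t) = [k₁/(k₂−k₁)]·C_{A0}·(e^(−k₁t) − e^(−k₂t)).
e^(−k₁t) = e^(−0.831×3.07) = e^(−2.551) = 0.07799; e^(−k₂t) = e^(−0.5987) = 0.5496.
C_B = 0.831×4.71/(0.195−0.831) × (0.07799−0.5496) = (-6.154)×(-0.4716) = 2.902 mol/L.
Y_B = C_B/C_{A0} = 2.902/4.71 = 0.616.

0.616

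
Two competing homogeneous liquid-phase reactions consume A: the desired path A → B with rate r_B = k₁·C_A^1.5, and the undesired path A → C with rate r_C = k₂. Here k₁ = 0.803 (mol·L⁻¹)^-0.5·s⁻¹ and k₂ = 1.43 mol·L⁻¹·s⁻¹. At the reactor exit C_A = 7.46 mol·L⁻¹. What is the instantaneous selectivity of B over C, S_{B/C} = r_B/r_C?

S_{B/C} = r_B/r_C = (k₁·C_A^1.5)/(k₂) = (k₁/k₂)·C_A^1.5.
= (0.803×7.460^1.5) / (1.43) = 16.36/1.430 = 11.4.
Since the desired path is higher order in A, keeping C_A high (PFR or concentrated feed) favours B.

11.4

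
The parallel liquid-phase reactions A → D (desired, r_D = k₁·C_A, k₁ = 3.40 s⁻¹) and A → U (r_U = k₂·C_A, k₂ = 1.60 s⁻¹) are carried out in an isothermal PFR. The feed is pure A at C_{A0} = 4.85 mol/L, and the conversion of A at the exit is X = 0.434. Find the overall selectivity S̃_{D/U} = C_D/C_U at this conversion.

2.12

C_A = C_{A0}(1−X) = 2.745 mol/L.
Both paths are first order in A, so the instantaneous fraction to D is constant: dC_D/d(−C_A) = k₁/(k₁+k₂) = 0.6800.
C_D = 0.6800·(C_{A0}−C_A) = 0.6800×2.105 = 1.43 mol/L.
C_U = (C_{A0}−C_A)−C_D = 0.6736 mol/L; S̃_{D/U} = 1.431/0.6736 = 2.12.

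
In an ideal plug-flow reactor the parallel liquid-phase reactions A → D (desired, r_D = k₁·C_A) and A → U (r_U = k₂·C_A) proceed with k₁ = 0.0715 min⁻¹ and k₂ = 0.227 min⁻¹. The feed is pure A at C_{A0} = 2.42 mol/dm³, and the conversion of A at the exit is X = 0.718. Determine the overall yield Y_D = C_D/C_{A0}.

0.172

C_A = C_{A0}(1−X) = 0.6824 mol/dm³.
Both paths are first order in A, so the instantaneous fraction to D is constant: dC_D/d(−C_A) = k₁/(k₁+k₂) = 0.2395.
C_D = 0.2395·(C_{A0}−C_A) = 0.2395×1.738 = 0.416 mol/dm³.
Y_D = C_D/C_{A0} = 0.4162/2.42 = 0.172.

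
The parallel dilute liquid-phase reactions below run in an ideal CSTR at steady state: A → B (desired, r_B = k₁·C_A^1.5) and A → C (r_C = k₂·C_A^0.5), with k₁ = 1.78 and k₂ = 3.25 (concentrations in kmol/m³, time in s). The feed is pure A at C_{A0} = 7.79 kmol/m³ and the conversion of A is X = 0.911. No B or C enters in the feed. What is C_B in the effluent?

Exit C_A = C_{A0}(1−X) = 7.79×0.0890 = 0.6933 kmol/m³.
In a CSTR the entire volume is at exit conditions, so r_B = 1.78×0.6933^1.5 = 1.028 and r_C = 3.25×0.6933^0.5 = 2.706.
Fraction of consumed A going to B: r_B/(r_B+r_C) = 0.2752.
C_B = 0.2752·C_{A0}·X = 0.2752×7.79×0.911 = 1.95 kmol/m³.

1.95 kmol/m³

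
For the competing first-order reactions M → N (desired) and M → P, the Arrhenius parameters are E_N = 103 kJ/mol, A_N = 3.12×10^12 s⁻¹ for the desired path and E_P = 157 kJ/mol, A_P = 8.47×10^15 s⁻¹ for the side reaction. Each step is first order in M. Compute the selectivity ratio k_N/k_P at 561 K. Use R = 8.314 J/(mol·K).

Since both paths have the same order in M, the concentration cancels and S_{N/P} = k_N/k_P = (A_N/A_P)·exp[(E_P−E_N)/(RT)].
(E_P−E_N)/(RT) = (157−103)×10³/(8.314×561) = 54000/4664 = 11.58.
k_N/k_P = (3.12×10^12/8.47×10^15)·exp(11.58) = 3.684×10^-4 × 1.067×10^5 = 39.3.

39.3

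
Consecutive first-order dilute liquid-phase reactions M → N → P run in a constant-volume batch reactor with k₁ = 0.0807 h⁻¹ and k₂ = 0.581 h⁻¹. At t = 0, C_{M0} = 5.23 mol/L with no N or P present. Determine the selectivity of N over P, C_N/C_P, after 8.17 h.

Solving the coupled first-order balances gives C_N(t) = [k₁/(k₂−k₁)]·C_{M0}·(e^(−k₁t) − e^(−k₂t)).
e^(−k₁t) = e^(−0.0807×8.17) = e^(−0.6593) = 0.5172; e^(−k₂t) = e^(−4.747) = 0.008680.
C_N = 0.0807×5.23/(0.581−0.0807) × (0.5172−0.008680) = 0.8436×0.5085 = 0.4290 mol/L.
C_M = C_{M0}e^(−k₁t) = 2.705 mol/L, so C_P = C_{M0}−C_M−C_N = 2.096 mol/L; C_N/C_P = 0.205.

0.205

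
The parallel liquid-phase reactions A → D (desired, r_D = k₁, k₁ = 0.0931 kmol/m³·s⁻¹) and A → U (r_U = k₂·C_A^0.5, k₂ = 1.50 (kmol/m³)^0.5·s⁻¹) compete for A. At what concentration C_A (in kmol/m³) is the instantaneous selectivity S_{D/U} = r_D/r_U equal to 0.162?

S_{D/U} = (k₁/k₂)·C_A^-0.5 ⇒ C_A = (S·k₂/k₁)^(-2).
= (0.162×1.50/0.0931)^(-2) = (2.610)^(-2) = 0.147 kmol/m³.

0.147 kmol/m³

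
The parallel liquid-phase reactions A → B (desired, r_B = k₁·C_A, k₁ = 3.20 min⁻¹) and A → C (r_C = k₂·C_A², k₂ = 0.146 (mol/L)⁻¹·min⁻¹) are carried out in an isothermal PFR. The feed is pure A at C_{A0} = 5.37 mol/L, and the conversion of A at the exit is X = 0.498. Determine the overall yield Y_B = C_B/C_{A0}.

0.421

C_A = C_{A0}(1−X) = 2.696 mol/L.
Along a PFR/batch, dC_B/dC_A = −r_B/(r_B+r_C) = −k₁/(k₁+k₂·C_A).
Integrating from C_{A0} to C_A: C_B = (3.20/0.146)·ln[(3.20+0.146·5.37)/(3.20+0.146·2.70)] = 21.92·ln(3.984/3.594) = 2.261 mol/L.
Y_B = C_B/C_{A0} = 2.261/5.37 = 0.421.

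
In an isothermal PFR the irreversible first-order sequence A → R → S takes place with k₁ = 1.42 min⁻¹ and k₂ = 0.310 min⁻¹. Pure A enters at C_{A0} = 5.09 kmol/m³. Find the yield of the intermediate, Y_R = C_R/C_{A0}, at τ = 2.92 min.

Solving the coupled first-order balances gives C_R(τ) = [k₁/(k₂−k₁)]·C_{A0}·(e^(−k₁τ) − e^(−k₂τ)).
e^(−k₁τ) = e^(−1.42×2.92) = e^(−4.146) = 0.01582; e^(−k₂τ) = e^(−0.9052) = 0.4045.
C_R = 1.42×5.09/(0.310−1.42) × (0.01582−0.4045) = (-6.512)×(-0.3886) = 2.531 kmol/m³.
Y_R = C_R/C_{A0} = 2.531/5.09 = 0.497.

0.497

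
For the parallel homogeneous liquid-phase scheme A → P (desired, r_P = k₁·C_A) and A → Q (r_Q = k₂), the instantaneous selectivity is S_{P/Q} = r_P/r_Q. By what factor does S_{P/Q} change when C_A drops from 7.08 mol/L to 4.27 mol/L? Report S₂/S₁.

S_{P/Q} = (k₁/k₂)·C_A, so S₂/S₁ = (C_{A,2}/C_{A,1}).
= 4.27/7.08 = 0.603.
Selectivity toward P falls as C_A falls — high-concentration operation is favoured.

0.603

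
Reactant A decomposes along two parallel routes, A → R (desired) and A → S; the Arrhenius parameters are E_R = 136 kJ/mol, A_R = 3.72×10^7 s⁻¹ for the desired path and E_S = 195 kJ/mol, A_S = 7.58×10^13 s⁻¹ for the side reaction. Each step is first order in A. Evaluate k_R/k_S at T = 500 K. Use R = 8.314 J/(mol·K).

k_R/k_S = (A_R/A_S)·exp[−(E_R−E_S)/(RT)] = (A_R/A_S)·exp[(E_S−E_R)/(RT)].
(E_S−E_R)/(RT) = (195−136)×10³/(8.314×500) = 59000/4157 = 14.19.
k_R/k_S = (3.72×10^7/7.58×10^13)·exp(14.19) = 4.908×10^-7 × 1.459×10^6 = 0.716.

0.716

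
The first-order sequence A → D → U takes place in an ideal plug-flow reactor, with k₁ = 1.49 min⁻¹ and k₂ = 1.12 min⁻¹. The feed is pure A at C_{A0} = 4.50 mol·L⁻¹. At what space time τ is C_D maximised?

For first-order series the maximum of C_D occurs at τ_opt = ln(k₂/k₁)/(k₂−k₁).
= ln(1.12/1.49)/(1.12−1.49) = ln(0.7517)/-0.3700 = -0.2854/-0.3700 = 0.771 min.

0.771 min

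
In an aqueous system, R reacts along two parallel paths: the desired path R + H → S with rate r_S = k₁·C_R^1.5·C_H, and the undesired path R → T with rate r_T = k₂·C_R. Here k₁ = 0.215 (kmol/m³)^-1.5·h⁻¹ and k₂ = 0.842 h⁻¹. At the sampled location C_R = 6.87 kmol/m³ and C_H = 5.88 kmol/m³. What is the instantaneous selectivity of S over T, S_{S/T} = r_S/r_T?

S_{S/T} = r_S/r_T = (k₁·C_R^1.5·C_H)/(k₂·C_R) = (k₁/k₂)·C_R^0.5·C_H.
= (0.215×6.870^1.5×5.880) / (0.842×6.870) = 22.76/5.785 = 3.94.
Since the desired path is higher order in R, keeping C_R high (PFR or concentrated feed) favours S.

3.94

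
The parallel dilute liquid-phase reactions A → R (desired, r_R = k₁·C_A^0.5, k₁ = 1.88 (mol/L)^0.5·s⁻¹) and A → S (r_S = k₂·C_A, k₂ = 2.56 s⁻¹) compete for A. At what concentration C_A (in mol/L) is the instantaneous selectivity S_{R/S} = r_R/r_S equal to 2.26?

0.106 mol/L

S_{R/S} = (k₁/k₂)·C_A^-0.5 ⇒ C_A = (S·k₂/k₁)^(-2).
= (2.26×2.56/1.88)^(-2) = (3.077)^(-2) = 0.106 mol/L.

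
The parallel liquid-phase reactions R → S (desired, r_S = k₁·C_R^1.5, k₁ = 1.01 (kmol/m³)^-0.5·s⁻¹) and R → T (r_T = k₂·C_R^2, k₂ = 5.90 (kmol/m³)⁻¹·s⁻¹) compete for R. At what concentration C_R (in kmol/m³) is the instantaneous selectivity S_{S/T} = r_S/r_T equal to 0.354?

0.234 kmol/m³

S_{S/T} = (k₁/k₂)·C_R^-0.5 ⇒ C_R = (S·k₂/k₁)^(-2).
= (0.354×5.90/1.01)^(-2) = (2.068)^(-2) = 0.234 kmol/m³.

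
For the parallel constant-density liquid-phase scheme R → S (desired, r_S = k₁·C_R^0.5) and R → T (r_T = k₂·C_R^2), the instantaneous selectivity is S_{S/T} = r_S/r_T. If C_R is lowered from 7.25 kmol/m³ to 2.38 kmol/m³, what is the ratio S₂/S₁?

5.32

S_{S/T} = (k₁/k₂)·C_R^-1.5, so S₂/S₁ = (C_{R,2}/C_{R,1})^-1.5.
= (2.38/7.25)^(-1.5) = (0.3283)^(-1.5) = 5.32.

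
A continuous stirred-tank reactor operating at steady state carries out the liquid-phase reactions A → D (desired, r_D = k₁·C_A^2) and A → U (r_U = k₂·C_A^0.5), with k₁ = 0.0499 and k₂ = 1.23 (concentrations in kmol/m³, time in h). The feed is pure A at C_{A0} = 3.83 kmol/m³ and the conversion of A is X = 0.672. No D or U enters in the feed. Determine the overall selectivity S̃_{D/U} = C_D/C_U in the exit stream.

Exit C_A = C_{A0}(1−X) = 3.83×0.328 = 1.256 kmol/m³.
In a CSTR the entire volume is at exit conditions, so r_D = 0.0499×1.256^2 = 0.07875 and r_U = 1.23×1.256^0.5 = 1.379.
Overall selectivity = C_D/C_U = r_Dτ/(r_Uτ) = r_D/r_U = 0.0571.

0.0571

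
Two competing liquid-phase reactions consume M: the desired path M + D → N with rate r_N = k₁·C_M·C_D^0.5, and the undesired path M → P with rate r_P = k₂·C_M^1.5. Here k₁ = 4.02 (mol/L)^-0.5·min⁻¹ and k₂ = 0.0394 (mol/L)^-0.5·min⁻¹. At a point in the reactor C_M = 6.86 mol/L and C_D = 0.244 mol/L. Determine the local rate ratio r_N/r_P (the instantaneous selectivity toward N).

19.2

S_{N/P} = r_N/r_P = (k₁·C_M·C_D^0.5)/(k₂·C_M^1.5) = (k₁/k₂)·C_M^-0.5·C_D^0.5.
= (4.02×6.860×0.2440^0.5) / (0.0394×6.860^1.5) = 13.62/0.7079 = 19.2.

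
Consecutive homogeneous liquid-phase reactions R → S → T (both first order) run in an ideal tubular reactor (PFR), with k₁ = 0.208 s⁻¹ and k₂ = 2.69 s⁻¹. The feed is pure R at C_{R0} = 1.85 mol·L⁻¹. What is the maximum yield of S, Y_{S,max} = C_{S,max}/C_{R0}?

For a first-order series the maximum intermediate yield is C_{S,max}/C_{R0} = (k₁/k₂)^[k₂/(k₂−k₁)].
= (0.208/2.69)^(2.69/(2.69−0.208)) = (0.07732)^(1.084) = 0.06239.

0.0624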